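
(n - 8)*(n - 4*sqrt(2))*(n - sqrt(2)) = n^3 - 8*n^2 - 5*sqrt(2)*n^2 + 8*n + 40*sqrt(2)*n - 64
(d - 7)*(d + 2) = d^2 - 5*d - 14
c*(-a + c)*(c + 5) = -a*c^2 - 5*a*c + c^3 + 5*c^2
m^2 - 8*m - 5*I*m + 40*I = (m - 8)*(m - 5*I)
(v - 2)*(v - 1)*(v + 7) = v^3 + 4*v^2 - 19*v + 14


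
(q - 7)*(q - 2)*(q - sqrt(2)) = q^3 - 9*q^2 - sqrt(2)*q^2 + 9*sqrt(2)*q + 14*q - 14*sqrt(2)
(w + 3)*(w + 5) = w^2 + 8*w + 15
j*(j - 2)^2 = j^3 - 4*j^2 + 4*j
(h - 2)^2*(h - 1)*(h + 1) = h^4 - 4*h^3 + 3*h^2 + 4*h - 4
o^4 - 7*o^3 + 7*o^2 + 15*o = o*(o - 5)*(o - 3)*(o + 1)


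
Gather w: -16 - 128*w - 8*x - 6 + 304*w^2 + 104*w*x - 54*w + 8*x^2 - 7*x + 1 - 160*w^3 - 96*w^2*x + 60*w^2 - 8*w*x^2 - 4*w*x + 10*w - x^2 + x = -160*w^3 + w^2*(364 - 96*x) + w*(-8*x^2 + 100*x - 172) + 7*x^2 - 14*x - 21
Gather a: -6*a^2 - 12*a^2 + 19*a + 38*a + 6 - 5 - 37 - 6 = -18*a^2 + 57*a - 42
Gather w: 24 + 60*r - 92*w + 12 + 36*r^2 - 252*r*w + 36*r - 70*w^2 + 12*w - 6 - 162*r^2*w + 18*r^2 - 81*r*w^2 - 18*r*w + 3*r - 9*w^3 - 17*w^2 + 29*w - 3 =54*r^2 + 99*r - 9*w^3 + w^2*(-81*r - 87) + w*(-162*r^2 - 270*r - 51) + 27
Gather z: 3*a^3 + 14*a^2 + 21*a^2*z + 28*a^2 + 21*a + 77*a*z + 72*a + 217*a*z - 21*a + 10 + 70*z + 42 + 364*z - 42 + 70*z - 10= 3*a^3 + 42*a^2 + 72*a + z*(21*a^2 + 294*a + 504)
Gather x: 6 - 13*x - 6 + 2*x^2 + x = 2*x^2 - 12*x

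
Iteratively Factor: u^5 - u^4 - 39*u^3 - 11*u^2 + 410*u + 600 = (u + 2)*(u^4 - 3*u^3 - 33*u^2 + 55*u + 300) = (u + 2)*(u + 4)*(u^3 - 7*u^2 - 5*u + 75) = (u - 5)*(u + 2)*(u + 4)*(u^2 - 2*u - 15) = (u - 5)^2*(u + 2)*(u + 4)*(u + 3)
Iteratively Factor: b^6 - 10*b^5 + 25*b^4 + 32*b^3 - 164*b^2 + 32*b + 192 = (b - 4)*(b^5 - 6*b^4 + b^3 + 36*b^2 - 20*b - 48) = (b - 4)*(b - 3)*(b^4 - 3*b^3 - 8*b^2 + 12*b + 16) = (b - 4)*(b - 3)*(b + 2)*(b^3 - 5*b^2 + 2*b + 8) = (b - 4)^2*(b - 3)*(b + 2)*(b^2 - b - 2) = (b - 4)^2*(b - 3)*(b - 2)*(b + 2)*(b + 1)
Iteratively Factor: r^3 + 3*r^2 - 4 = (r + 2)*(r^2 + r - 2) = (r - 1)*(r + 2)*(r + 2)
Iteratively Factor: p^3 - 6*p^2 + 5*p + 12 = (p - 4)*(p^2 - 2*p - 3) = (p - 4)*(p + 1)*(p - 3)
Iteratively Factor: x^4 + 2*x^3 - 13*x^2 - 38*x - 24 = (x + 2)*(x^3 - 13*x - 12) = (x - 4)*(x + 2)*(x^2 + 4*x + 3) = (x - 4)*(x + 2)*(x + 3)*(x + 1)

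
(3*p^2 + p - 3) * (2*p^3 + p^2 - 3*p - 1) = 6*p^5 + 5*p^4 - 14*p^3 - 9*p^2 + 8*p + 3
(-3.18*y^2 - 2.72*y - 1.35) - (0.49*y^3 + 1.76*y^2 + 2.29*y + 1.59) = -0.49*y^3 - 4.94*y^2 - 5.01*y - 2.94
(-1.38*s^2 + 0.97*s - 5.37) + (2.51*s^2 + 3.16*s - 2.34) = 1.13*s^2 + 4.13*s - 7.71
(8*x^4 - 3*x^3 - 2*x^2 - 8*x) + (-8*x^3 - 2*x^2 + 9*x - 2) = 8*x^4 - 11*x^3 - 4*x^2 + x - 2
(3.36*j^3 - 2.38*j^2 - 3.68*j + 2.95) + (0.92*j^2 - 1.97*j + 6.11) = 3.36*j^3 - 1.46*j^2 - 5.65*j + 9.06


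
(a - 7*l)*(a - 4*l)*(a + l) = a^3 - 10*a^2*l + 17*a*l^2 + 28*l^3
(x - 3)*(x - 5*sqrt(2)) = x^2 - 5*sqrt(2)*x - 3*x + 15*sqrt(2)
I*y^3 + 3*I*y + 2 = (y - I)*(y + 2*I)*(I*y + 1)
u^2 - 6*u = u*(u - 6)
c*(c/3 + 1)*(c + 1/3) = c^3/3 + 10*c^2/9 + c/3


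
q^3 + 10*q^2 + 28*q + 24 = (q + 2)^2*(q + 6)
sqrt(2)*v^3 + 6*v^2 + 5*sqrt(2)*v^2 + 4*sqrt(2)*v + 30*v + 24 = (v + 4)*(v + 3*sqrt(2))*(sqrt(2)*v + sqrt(2))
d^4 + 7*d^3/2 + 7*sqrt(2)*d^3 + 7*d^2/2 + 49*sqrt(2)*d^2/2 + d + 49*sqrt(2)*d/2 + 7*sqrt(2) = (d + 2)*(d + 7*sqrt(2))*(sqrt(2)*d/2 + sqrt(2)/2)*(sqrt(2)*d + sqrt(2)/2)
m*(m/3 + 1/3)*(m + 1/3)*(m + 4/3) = m^4/3 + 8*m^3/9 + 19*m^2/27 + 4*m/27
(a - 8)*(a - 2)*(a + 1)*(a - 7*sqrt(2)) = a^4 - 7*sqrt(2)*a^3 - 9*a^3 + 6*a^2 + 63*sqrt(2)*a^2 - 42*sqrt(2)*a + 16*a - 112*sqrt(2)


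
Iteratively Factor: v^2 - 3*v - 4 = (v + 1)*(v - 4)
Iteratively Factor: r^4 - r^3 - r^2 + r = (r)*(r^3 - r^2 - r + 1) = r*(r - 1)*(r^2 - 1) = r*(r - 1)*(r + 1)*(r - 1)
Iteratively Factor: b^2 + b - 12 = (b - 3)*(b + 4)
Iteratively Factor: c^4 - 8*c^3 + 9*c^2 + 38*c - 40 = (c - 5)*(c^3 - 3*c^2 - 6*c + 8) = (c - 5)*(c + 2)*(c^2 - 5*c + 4) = (c - 5)*(c - 1)*(c + 2)*(c - 4)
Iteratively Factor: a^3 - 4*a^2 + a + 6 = (a - 3)*(a^2 - a - 2) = (a - 3)*(a - 2)*(a + 1)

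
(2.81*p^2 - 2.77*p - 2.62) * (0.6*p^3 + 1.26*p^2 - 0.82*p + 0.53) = 1.686*p^5 + 1.8786*p^4 - 7.3664*p^3 + 0.4595*p^2 + 0.6803*p - 1.3886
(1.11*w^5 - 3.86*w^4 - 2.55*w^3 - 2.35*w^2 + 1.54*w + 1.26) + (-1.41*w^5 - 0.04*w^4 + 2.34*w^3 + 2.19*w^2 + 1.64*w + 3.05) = -0.3*w^5 - 3.9*w^4 - 0.21*w^3 - 0.16*w^2 + 3.18*w + 4.31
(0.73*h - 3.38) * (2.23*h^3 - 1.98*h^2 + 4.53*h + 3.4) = 1.6279*h^4 - 8.9828*h^3 + 9.9993*h^2 - 12.8294*h - 11.492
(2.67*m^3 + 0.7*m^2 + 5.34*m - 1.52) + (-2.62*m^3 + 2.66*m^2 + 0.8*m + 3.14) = 0.0499999999999998*m^3 + 3.36*m^2 + 6.14*m + 1.62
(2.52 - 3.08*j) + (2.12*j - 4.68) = -0.96*j - 2.16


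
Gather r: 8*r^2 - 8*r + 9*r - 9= 8*r^2 + r - 9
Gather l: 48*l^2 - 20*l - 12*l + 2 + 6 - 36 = 48*l^2 - 32*l - 28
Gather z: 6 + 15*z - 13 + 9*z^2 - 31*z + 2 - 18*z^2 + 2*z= -9*z^2 - 14*z - 5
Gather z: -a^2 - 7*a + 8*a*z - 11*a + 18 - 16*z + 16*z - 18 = -a^2 + 8*a*z - 18*a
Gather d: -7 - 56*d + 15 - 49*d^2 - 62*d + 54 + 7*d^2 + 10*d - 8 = -42*d^2 - 108*d + 54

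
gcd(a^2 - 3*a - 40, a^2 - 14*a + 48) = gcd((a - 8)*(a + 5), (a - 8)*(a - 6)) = a - 8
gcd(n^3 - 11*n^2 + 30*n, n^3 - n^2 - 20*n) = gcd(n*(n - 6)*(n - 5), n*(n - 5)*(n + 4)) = n^2 - 5*n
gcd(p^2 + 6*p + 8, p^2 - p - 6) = p + 2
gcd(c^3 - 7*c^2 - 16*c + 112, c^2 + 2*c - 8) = c + 4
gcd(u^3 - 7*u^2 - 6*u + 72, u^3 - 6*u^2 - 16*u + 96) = u^2 - 10*u + 24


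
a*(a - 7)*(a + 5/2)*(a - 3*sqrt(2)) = a^4 - 9*a^3/2 - 3*sqrt(2)*a^3 - 35*a^2/2 + 27*sqrt(2)*a^2/2 + 105*sqrt(2)*a/2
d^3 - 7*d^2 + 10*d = d*(d - 5)*(d - 2)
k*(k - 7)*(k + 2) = k^3 - 5*k^2 - 14*k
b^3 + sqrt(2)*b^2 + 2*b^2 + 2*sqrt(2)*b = b*(b + 2)*(b + sqrt(2))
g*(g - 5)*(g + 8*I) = g^3 - 5*g^2 + 8*I*g^2 - 40*I*g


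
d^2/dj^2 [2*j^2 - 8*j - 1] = 4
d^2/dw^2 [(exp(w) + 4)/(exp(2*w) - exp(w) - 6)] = (exp(4*w) + 17*exp(3*w) + 24*exp(2*w) + 94*exp(w) + 12)*exp(w)/(exp(6*w) - 3*exp(5*w) - 15*exp(4*w) + 35*exp(3*w) + 90*exp(2*w) - 108*exp(w) - 216)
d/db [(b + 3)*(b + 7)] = 2*b + 10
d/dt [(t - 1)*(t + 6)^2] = (t + 6)*(3*t + 4)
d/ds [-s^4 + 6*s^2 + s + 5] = -4*s^3 + 12*s + 1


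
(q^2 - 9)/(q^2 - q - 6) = (q + 3)/(q + 2)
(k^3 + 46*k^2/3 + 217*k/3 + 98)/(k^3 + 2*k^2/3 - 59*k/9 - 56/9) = 3*(k^2 + 13*k + 42)/(3*k^2 - 5*k - 8)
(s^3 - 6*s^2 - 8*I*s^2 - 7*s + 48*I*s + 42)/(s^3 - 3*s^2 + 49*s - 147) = (s^2 - s*(6 + I) + 6*I)/(s^2 + s*(-3 + 7*I) - 21*I)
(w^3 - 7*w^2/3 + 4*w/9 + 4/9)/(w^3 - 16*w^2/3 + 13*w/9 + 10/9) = (w - 2)/(w - 5)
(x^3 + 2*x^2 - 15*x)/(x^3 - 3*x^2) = (x + 5)/x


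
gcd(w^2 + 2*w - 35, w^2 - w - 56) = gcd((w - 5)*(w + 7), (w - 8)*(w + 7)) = w + 7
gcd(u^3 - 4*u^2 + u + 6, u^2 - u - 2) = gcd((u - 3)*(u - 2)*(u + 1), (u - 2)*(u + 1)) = u^2 - u - 2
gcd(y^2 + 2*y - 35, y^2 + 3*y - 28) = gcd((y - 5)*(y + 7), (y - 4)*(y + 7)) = y + 7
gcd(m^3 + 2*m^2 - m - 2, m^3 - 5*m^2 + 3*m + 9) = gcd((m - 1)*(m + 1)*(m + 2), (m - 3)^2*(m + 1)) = m + 1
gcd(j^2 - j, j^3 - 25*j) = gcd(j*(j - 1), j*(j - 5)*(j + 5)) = j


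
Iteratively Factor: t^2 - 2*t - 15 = (t - 5)*(t + 3)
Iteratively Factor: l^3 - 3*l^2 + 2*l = (l - 2)*(l^2 - l) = (l - 2)*(l - 1)*(l)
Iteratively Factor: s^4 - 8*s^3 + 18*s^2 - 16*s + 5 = (s - 1)*(s^3 - 7*s^2 + 11*s - 5) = (s - 1)^2*(s^2 - 6*s + 5) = (s - 1)^3*(s - 5)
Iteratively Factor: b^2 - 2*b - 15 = (b + 3)*(b - 5)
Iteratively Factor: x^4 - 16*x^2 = (x)*(x^3 - 16*x) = x*(x - 4)*(x^2 + 4*x) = x*(x - 4)*(x + 4)*(x)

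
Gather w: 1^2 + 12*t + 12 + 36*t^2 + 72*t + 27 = 36*t^2 + 84*t + 40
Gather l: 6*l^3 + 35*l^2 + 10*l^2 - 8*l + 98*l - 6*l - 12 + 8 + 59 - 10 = 6*l^3 + 45*l^2 + 84*l + 45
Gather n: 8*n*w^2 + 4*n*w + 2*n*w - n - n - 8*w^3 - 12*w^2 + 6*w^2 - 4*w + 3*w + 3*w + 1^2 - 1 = n*(8*w^2 + 6*w - 2) - 8*w^3 - 6*w^2 + 2*w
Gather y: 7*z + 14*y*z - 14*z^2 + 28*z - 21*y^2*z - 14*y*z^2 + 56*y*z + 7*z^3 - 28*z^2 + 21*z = -21*y^2*z + y*(-14*z^2 + 70*z) + 7*z^3 - 42*z^2 + 56*z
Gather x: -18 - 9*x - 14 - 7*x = -16*x - 32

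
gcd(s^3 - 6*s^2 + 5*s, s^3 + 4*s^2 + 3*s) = s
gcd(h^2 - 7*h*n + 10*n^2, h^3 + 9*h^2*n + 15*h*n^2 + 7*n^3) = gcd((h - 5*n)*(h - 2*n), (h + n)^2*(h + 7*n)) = 1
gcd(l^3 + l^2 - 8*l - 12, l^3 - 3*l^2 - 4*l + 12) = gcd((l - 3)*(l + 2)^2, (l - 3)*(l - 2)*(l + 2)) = l^2 - l - 6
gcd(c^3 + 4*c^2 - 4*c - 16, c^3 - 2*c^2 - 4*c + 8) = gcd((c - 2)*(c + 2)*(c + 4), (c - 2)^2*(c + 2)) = c^2 - 4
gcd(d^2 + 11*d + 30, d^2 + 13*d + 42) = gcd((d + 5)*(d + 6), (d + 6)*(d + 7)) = d + 6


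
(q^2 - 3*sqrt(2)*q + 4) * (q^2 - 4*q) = q^4 - 3*sqrt(2)*q^3 - 4*q^3 + 4*q^2 + 12*sqrt(2)*q^2 - 16*q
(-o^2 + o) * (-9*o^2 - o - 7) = 9*o^4 - 8*o^3 + 6*o^2 - 7*o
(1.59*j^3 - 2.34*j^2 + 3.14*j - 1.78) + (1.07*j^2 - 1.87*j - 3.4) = 1.59*j^3 - 1.27*j^2 + 1.27*j - 5.18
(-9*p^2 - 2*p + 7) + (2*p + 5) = 12 - 9*p^2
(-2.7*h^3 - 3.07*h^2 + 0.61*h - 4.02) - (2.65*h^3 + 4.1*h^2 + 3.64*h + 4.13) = -5.35*h^3 - 7.17*h^2 - 3.03*h - 8.15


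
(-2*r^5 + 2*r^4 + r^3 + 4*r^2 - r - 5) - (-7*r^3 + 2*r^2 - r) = -2*r^5 + 2*r^4 + 8*r^3 + 2*r^2 - 5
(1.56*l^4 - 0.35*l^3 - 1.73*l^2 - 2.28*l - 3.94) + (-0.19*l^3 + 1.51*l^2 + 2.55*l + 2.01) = 1.56*l^4 - 0.54*l^3 - 0.22*l^2 + 0.27*l - 1.93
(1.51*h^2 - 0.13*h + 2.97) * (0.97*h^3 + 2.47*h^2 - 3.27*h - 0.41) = 1.4647*h^5 + 3.6036*h^4 - 2.3779*h^3 + 7.1419*h^2 - 9.6586*h - 1.2177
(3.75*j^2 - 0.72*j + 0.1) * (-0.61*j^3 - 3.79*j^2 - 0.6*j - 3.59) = -2.2875*j^5 - 13.7733*j^4 + 0.4178*j^3 - 13.4095*j^2 + 2.5248*j - 0.359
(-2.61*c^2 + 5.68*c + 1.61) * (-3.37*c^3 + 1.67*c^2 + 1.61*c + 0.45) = 8.7957*c^5 - 23.5003*c^4 - 0.142200000000001*c^3 + 10.659*c^2 + 5.1481*c + 0.7245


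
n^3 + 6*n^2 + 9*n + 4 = (n + 1)^2*(n + 4)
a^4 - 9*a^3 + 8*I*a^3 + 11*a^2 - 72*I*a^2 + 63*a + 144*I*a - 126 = (a - 6)*(a - 3)*(a + I)*(a + 7*I)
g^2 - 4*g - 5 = (g - 5)*(g + 1)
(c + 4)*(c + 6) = c^2 + 10*c + 24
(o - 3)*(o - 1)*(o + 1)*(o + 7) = o^4 + 4*o^3 - 22*o^2 - 4*o + 21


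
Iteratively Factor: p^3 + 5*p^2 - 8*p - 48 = (p + 4)*(p^2 + p - 12) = (p + 4)^2*(p - 3)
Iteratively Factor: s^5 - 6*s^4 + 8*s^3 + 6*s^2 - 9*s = (s - 3)*(s^4 - 3*s^3 - s^2 + 3*s) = (s - 3)^2*(s^3 - s) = (s - 3)^2*(s + 1)*(s^2 - s) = (s - 3)^2*(s - 1)*(s + 1)*(s)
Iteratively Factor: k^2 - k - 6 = (k - 3)*(k + 2)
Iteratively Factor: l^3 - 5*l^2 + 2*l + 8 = (l - 2)*(l^2 - 3*l - 4) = (l - 2)*(l + 1)*(l - 4)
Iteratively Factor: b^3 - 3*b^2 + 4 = (b - 2)*(b^2 - b - 2) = (b - 2)*(b + 1)*(b - 2)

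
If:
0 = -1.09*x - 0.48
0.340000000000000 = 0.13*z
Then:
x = -0.44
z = 2.62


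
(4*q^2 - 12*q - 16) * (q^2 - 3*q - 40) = 4*q^4 - 24*q^3 - 140*q^2 + 528*q + 640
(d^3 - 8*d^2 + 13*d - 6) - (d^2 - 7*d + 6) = d^3 - 9*d^2 + 20*d - 12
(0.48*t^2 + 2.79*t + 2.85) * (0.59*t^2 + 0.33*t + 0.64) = 0.2832*t^4 + 1.8045*t^3 + 2.9094*t^2 + 2.7261*t + 1.824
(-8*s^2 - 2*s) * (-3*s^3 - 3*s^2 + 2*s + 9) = 24*s^5 + 30*s^4 - 10*s^3 - 76*s^2 - 18*s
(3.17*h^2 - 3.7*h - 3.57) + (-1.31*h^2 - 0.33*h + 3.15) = 1.86*h^2 - 4.03*h - 0.42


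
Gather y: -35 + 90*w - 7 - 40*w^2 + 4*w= -40*w^2 + 94*w - 42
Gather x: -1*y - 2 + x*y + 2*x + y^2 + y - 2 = x*(y + 2) + y^2 - 4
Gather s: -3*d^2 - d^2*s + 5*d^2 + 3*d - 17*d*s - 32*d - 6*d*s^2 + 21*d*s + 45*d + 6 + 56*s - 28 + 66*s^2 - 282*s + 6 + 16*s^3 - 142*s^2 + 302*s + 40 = 2*d^2 + 16*d + 16*s^3 + s^2*(-6*d - 76) + s*(-d^2 + 4*d + 76) + 24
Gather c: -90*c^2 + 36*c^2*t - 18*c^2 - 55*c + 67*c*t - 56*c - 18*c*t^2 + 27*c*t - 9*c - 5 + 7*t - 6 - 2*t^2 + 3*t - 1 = c^2*(36*t - 108) + c*(-18*t^2 + 94*t - 120) - 2*t^2 + 10*t - 12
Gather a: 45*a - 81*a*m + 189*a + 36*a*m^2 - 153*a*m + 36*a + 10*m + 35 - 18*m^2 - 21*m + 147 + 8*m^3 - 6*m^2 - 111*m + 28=a*(36*m^2 - 234*m + 270) + 8*m^3 - 24*m^2 - 122*m + 210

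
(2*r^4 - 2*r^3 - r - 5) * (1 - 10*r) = -20*r^5 + 22*r^4 - 2*r^3 + 10*r^2 + 49*r - 5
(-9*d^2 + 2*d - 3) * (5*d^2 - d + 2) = -45*d^4 + 19*d^3 - 35*d^2 + 7*d - 6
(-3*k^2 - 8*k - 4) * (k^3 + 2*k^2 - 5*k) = -3*k^5 - 14*k^4 - 5*k^3 + 32*k^2 + 20*k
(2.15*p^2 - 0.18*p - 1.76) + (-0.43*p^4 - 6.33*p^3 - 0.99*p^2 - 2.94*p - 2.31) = -0.43*p^4 - 6.33*p^3 + 1.16*p^2 - 3.12*p - 4.07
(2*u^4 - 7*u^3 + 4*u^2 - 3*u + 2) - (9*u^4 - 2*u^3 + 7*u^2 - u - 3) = -7*u^4 - 5*u^3 - 3*u^2 - 2*u + 5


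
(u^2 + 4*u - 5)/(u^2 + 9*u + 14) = (u^2 + 4*u - 5)/(u^2 + 9*u + 14)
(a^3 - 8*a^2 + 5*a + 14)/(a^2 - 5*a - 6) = (a^2 - 9*a + 14)/(a - 6)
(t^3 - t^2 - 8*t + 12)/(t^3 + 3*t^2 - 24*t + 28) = (t + 3)/(t + 7)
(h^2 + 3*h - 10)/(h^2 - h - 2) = (h + 5)/(h + 1)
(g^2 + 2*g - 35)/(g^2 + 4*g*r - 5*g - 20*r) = (g + 7)/(g + 4*r)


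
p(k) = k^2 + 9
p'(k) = 2*k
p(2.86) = 17.18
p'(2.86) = 5.72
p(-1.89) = 12.57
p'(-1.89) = -3.78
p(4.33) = 27.75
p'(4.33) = 8.66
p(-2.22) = 13.93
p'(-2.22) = -4.44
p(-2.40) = 14.76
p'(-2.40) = -4.80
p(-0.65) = 9.42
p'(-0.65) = -1.30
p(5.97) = 44.64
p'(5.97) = 11.94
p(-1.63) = 11.66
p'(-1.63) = -3.26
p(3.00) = 18.00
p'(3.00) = 6.00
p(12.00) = 153.00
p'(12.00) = 24.00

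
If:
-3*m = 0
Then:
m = 0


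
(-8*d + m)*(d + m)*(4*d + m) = -32*d^3 - 36*d^2*m - 3*d*m^2 + m^3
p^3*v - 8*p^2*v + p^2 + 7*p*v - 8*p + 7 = (p - 7)*(p - 1)*(p*v + 1)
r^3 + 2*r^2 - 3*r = r*(r - 1)*(r + 3)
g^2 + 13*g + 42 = (g + 6)*(g + 7)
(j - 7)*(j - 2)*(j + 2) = j^3 - 7*j^2 - 4*j + 28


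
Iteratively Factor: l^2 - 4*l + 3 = (l - 3)*(l - 1)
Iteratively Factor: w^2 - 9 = (w + 3)*(w - 3)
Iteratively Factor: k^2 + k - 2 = (k + 2)*(k - 1)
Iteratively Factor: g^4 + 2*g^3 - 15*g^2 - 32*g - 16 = (g + 1)*(g^3 + g^2 - 16*g - 16) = (g + 1)^2*(g^2 - 16) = (g - 4)*(g + 1)^2*(g + 4)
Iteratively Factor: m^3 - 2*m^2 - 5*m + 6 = (m + 2)*(m^2 - 4*m + 3) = (m - 3)*(m + 2)*(m - 1)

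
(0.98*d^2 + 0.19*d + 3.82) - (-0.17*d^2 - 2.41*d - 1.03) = 1.15*d^2 + 2.6*d + 4.85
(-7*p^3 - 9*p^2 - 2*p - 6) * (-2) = 14*p^3 + 18*p^2 + 4*p + 12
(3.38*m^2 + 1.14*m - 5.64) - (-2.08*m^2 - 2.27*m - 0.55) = 5.46*m^2 + 3.41*m - 5.09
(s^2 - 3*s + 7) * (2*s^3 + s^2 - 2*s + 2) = 2*s^5 - 5*s^4 + 9*s^3 + 15*s^2 - 20*s + 14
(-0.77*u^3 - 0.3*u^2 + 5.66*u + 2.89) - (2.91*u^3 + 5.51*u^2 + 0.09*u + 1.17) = -3.68*u^3 - 5.81*u^2 + 5.57*u + 1.72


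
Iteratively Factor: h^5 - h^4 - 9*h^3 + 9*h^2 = (h)*(h^4 - h^3 - 9*h^2 + 9*h) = h*(h - 1)*(h^3 - 9*h) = h^2*(h - 1)*(h^2 - 9) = h^2*(h - 1)*(h + 3)*(h - 3)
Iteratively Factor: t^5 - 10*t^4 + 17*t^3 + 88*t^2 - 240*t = (t)*(t^4 - 10*t^3 + 17*t^2 + 88*t - 240) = t*(t - 4)*(t^3 - 6*t^2 - 7*t + 60) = t*(t - 4)*(t + 3)*(t^2 - 9*t + 20) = t*(t - 4)^2*(t + 3)*(t - 5)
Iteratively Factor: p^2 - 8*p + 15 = (p - 3)*(p - 5)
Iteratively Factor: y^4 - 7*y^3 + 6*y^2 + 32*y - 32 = (y + 2)*(y^3 - 9*y^2 + 24*y - 16) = (y - 4)*(y + 2)*(y^2 - 5*y + 4) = (y - 4)^2*(y + 2)*(y - 1)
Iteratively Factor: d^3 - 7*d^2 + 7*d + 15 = (d - 3)*(d^2 - 4*d - 5) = (d - 5)*(d - 3)*(d + 1)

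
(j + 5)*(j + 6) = j^2 + 11*j + 30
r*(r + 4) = r^2 + 4*r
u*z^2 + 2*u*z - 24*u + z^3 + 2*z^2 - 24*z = (u + z)*(z - 4)*(z + 6)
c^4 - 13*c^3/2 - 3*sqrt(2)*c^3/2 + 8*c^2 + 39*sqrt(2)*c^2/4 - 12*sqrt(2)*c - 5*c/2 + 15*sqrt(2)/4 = (c - 5)*(c - 1)*(c - 1/2)*(c - 3*sqrt(2)/2)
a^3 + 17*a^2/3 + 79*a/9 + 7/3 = (a + 1/3)*(a + 7/3)*(a + 3)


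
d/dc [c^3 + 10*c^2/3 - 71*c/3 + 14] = 3*c^2 + 20*c/3 - 71/3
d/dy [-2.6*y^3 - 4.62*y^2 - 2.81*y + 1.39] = -7.8*y^2 - 9.24*y - 2.81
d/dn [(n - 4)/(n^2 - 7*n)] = (-n^2 + 8*n - 28)/(n^2*(n^2 - 14*n + 49))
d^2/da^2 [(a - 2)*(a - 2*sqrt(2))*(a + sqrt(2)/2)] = 6*a - 3*sqrt(2) - 4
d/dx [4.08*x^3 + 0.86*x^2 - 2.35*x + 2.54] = 12.24*x^2 + 1.72*x - 2.35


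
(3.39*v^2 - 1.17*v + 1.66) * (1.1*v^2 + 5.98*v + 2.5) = 3.729*v^4 + 18.9852*v^3 + 3.3044*v^2 + 7.0018*v + 4.15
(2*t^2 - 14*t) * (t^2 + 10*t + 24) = 2*t^4 + 6*t^3 - 92*t^2 - 336*t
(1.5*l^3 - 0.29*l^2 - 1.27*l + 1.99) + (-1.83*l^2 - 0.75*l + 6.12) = 1.5*l^3 - 2.12*l^2 - 2.02*l + 8.11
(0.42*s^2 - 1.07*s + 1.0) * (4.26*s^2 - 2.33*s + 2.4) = 1.7892*s^4 - 5.5368*s^3 + 7.7611*s^2 - 4.898*s + 2.4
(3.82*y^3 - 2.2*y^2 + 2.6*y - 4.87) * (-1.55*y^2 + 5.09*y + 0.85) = -5.921*y^5 + 22.8538*y^4 - 11.981*y^3 + 18.9125*y^2 - 22.5783*y - 4.1395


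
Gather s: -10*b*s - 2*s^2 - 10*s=-2*s^2 + s*(-10*b - 10)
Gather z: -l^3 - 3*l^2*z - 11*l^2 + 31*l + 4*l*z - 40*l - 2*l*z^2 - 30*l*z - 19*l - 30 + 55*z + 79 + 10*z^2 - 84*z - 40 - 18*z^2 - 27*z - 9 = -l^3 - 11*l^2 - 28*l + z^2*(-2*l - 8) + z*(-3*l^2 - 26*l - 56)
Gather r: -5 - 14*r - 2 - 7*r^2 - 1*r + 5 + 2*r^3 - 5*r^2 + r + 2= 2*r^3 - 12*r^2 - 14*r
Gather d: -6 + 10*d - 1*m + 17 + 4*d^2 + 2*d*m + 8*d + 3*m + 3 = 4*d^2 + d*(2*m + 18) + 2*m + 14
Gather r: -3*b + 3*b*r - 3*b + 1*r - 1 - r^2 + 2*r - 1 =-6*b - r^2 + r*(3*b + 3) - 2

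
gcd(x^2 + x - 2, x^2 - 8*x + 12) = 1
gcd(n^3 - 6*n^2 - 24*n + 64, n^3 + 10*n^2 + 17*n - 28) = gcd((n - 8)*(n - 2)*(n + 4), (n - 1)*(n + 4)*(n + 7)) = n + 4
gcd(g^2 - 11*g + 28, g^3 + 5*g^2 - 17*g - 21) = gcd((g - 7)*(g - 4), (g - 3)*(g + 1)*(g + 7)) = 1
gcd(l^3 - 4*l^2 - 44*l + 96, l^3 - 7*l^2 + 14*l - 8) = l - 2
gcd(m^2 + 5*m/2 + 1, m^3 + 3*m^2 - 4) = m + 2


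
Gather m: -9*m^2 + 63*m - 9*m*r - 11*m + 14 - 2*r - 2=-9*m^2 + m*(52 - 9*r) - 2*r + 12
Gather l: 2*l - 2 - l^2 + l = -l^2 + 3*l - 2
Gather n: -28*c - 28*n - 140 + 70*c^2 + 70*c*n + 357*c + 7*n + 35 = 70*c^2 + 329*c + n*(70*c - 21) - 105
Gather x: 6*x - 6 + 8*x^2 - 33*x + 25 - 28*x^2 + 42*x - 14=-20*x^2 + 15*x + 5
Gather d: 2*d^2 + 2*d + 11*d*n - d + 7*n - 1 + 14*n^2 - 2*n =2*d^2 + d*(11*n + 1) + 14*n^2 + 5*n - 1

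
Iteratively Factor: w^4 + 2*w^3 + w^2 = (w)*(w^3 + 2*w^2 + w) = w*(w + 1)*(w^2 + w) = w^2*(w + 1)*(w + 1)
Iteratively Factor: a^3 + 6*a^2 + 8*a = (a + 4)*(a^2 + 2*a) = a*(a + 4)*(a + 2)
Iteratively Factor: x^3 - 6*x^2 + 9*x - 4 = (x - 4)*(x^2 - 2*x + 1) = (x - 4)*(x - 1)*(x - 1)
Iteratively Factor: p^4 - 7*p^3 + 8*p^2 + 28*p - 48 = (p - 3)*(p^3 - 4*p^2 - 4*p + 16) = (p - 3)*(p + 2)*(p^2 - 6*p + 8) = (p - 3)*(p - 2)*(p + 2)*(p - 4)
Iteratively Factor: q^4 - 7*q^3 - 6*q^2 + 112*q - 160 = (q + 4)*(q^3 - 11*q^2 + 38*q - 40) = (q - 2)*(q + 4)*(q^2 - 9*q + 20) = (q - 5)*(q - 2)*(q + 4)*(q - 4)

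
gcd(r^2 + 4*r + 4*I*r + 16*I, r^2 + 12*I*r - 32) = r + 4*I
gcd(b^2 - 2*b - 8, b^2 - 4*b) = b - 4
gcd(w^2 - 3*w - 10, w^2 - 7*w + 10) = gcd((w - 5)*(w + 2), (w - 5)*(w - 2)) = w - 5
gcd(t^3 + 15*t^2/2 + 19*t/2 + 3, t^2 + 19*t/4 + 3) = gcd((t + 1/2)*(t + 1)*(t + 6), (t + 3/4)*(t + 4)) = 1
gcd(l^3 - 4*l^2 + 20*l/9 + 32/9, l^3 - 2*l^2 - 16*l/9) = l^2 - 2*l - 16/9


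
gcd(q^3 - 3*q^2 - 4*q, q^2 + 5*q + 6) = 1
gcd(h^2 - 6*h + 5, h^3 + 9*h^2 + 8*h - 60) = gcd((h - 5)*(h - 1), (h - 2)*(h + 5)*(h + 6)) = 1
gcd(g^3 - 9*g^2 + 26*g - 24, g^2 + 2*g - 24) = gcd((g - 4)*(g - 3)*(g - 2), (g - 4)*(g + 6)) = g - 4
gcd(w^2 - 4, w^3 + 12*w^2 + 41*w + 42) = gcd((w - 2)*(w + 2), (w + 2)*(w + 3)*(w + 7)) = w + 2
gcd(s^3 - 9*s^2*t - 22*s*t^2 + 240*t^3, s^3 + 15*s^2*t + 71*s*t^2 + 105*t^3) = s + 5*t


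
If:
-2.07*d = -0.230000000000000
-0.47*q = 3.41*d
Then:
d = 0.11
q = -0.81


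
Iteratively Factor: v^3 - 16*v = (v + 4)*(v^2 - 4*v) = (v - 4)*(v + 4)*(v)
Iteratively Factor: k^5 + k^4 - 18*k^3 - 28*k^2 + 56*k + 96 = (k - 2)*(k^4 + 3*k^3 - 12*k^2 - 52*k - 48) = (k - 2)*(k + 2)*(k^3 + k^2 - 14*k - 24) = (k - 2)*(k + 2)^2*(k^2 - k - 12) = (k - 4)*(k - 2)*(k + 2)^2*(k + 3)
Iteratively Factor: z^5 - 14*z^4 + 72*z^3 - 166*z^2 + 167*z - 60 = (z - 1)*(z^4 - 13*z^3 + 59*z^2 - 107*z + 60) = (z - 5)*(z - 1)*(z^3 - 8*z^2 + 19*z - 12) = (z - 5)*(z - 1)^2*(z^2 - 7*z + 12) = (z - 5)*(z - 3)*(z - 1)^2*(z - 4)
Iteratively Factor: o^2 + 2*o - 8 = (o + 4)*(o - 2)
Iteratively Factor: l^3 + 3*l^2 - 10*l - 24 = (l + 2)*(l^2 + l - 12) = (l + 2)*(l + 4)*(l - 3)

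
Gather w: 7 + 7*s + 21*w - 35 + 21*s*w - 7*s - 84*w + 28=w*(21*s - 63)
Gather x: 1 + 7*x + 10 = 7*x + 11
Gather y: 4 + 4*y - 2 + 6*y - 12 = 10*y - 10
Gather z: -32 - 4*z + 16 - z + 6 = -5*z - 10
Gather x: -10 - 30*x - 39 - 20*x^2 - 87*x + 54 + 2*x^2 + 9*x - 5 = -18*x^2 - 108*x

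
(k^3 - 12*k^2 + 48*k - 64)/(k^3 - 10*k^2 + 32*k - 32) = (k - 4)/(k - 2)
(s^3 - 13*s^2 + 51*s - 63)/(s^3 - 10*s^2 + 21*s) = (s - 3)/s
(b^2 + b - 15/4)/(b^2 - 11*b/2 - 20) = (b - 3/2)/(b - 8)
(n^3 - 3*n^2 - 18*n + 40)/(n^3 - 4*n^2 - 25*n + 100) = (n^2 + 2*n - 8)/(n^2 + n - 20)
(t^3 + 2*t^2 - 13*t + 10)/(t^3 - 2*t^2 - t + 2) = (t + 5)/(t + 1)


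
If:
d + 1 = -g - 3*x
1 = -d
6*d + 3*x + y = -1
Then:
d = -1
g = y - 5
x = 5/3 - y/3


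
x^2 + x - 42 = (x - 6)*(x + 7)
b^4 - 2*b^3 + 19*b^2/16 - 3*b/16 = b*(b - 1)*(b - 3/4)*(b - 1/4)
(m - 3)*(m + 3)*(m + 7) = m^3 + 7*m^2 - 9*m - 63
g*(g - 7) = g^2 - 7*g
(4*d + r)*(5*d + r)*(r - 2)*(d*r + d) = 20*d^3*r^2 - 20*d^3*r - 40*d^3 + 9*d^2*r^3 - 9*d^2*r^2 - 18*d^2*r + d*r^4 - d*r^3 - 2*d*r^2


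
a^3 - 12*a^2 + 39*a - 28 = (a - 7)*(a - 4)*(a - 1)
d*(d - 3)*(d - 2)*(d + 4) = d^4 - d^3 - 14*d^2 + 24*d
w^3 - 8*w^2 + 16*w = w*(w - 4)^2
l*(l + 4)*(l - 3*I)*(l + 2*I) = l^4 + 4*l^3 - I*l^3 + 6*l^2 - 4*I*l^2 + 24*l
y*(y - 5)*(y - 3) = y^3 - 8*y^2 + 15*y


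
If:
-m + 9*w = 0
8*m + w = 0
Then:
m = 0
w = 0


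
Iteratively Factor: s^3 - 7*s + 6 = (s - 1)*(s^2 + s - 6) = (s - 2)*(s - 1)*(s + 3)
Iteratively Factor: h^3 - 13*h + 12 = (h - 1)*(h^2 + h - 12) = (h - 1)*(h + 4)*(h - 3)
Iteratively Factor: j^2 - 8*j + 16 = (j - 4)*(j - 4)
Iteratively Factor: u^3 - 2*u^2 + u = (u)*(u^2 - 2*u + 1) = u*(u - 1)*(u - 1)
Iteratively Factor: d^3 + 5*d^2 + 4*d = (d)*(d^2 + 5*d + 4) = d*(d + 1)*(d + 4)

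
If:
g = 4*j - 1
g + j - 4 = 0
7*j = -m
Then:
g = 3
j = 1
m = -7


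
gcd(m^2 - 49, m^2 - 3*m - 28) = m - 7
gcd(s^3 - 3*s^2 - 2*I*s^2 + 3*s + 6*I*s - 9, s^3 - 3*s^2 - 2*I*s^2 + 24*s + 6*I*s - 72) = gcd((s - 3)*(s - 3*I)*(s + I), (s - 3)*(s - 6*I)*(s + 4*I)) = s - 3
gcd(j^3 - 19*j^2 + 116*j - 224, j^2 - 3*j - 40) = j - 8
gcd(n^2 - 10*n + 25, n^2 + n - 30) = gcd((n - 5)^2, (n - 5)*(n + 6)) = n - 5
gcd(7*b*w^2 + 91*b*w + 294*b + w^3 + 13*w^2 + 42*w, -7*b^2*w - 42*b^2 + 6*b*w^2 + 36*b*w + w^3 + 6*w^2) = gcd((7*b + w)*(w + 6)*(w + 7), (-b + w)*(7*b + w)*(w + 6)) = 7*b*w + 42*b + w^2 + 6*w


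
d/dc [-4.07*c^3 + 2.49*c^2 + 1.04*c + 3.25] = -12.21*c^2 + 4.98*c + 1.04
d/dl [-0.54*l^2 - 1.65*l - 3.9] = -1.08*l - 1.65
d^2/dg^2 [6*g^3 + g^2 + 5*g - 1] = 36*g + 2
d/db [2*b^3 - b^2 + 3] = 2*b*(3*b - 1)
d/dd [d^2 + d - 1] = 2*d + 1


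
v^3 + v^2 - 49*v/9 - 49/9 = (v - 7/3)*(v + 1)*(v + 7/3)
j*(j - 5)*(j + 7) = j^3 + 2*j^2 - 35*j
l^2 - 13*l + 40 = (l - 8)*(l - 5)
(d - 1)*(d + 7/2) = d^2 + 5*d/2 - 7/2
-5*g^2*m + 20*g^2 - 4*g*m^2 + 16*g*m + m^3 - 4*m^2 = (-5*g + m)*(g + m)*(m - 4)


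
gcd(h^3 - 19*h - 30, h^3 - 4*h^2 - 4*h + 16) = h + 2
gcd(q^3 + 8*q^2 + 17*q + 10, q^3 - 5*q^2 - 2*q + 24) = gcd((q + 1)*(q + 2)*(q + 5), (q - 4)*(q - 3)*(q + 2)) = q + 2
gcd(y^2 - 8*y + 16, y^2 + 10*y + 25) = 1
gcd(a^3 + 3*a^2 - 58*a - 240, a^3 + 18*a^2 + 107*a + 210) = a^2 + 11*a + 30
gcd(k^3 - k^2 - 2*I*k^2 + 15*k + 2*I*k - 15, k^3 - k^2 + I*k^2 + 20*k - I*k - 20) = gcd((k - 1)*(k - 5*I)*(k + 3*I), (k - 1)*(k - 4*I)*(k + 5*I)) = k - 1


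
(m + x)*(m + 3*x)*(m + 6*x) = m^3 + 10*m^2*x + 27*m*x^2 + 18*x^3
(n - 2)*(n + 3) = n^2 + n - 6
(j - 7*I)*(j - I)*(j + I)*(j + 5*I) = j^4 - 2*I*j^3 + 36*j^2 - 2*I*j + 35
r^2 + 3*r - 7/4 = (r - 1/2)*(r + 7/2)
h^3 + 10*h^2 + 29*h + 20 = (h + 1)*(h + 4)*(h + 5)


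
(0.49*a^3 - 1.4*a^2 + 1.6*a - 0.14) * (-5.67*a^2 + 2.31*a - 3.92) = -2.7783*a^5 + 9.0699*a^4 - 14.2268*a^3 + 9.9778*a^2 - 6.5954*a + 0.5488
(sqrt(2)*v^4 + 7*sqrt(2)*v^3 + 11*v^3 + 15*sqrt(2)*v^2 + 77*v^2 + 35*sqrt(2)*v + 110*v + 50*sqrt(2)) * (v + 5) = sqrt(2)*v^5 + 11*v^4 + 12*sqrt(2)*v^4 + 50*sqrt(2)*v^3 + 132*v^3 + 110*sqrt(2)*v^2 + 495*v^2 + 225*sqrt(2)*v + 550*v + 250*sqrt(2)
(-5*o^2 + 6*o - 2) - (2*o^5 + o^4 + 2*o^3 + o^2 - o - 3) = -2*o^5 - o^4 - 2*o^3 - 6*o^2 + 7*o + 1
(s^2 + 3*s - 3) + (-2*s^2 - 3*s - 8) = -s^2 - 11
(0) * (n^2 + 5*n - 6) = 0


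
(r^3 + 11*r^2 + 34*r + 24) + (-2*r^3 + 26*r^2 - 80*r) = -r^3 + 37*r^2 - 46*r + 24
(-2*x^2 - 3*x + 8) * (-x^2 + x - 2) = 2*x^4 + x^3 - 7*x^2 + 14*x - 16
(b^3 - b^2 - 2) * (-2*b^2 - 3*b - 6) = -2*b^5 - b^4 - 3*b^3 + 10*b^2 + 6*b + 12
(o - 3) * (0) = 0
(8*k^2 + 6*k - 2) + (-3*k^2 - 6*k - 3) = 5*k^2 - 5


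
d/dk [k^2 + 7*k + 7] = 2*k + 7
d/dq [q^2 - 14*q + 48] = 2*q - 14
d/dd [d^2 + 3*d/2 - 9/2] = 2*d + 3/2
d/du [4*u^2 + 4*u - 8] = 8*u + 4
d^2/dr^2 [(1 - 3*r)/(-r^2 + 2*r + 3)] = 2*((7 - 9*r)*(-r^2 + 2*r + 3) - 4*(r - 1)^2*(3*r - 1))/(-r^2 + 2*r + 3)^3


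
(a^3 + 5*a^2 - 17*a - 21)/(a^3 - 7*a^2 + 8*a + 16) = (a^2 + 4*a - 21)/(a^2 - 8*a + 16)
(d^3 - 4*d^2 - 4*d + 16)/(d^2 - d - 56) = (-d^3 + 4*d^2 + 4*d - 16)/(-d^2 + d + 56)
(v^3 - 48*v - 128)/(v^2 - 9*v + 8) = (v^2 + 8*v + 16)/(v - 1)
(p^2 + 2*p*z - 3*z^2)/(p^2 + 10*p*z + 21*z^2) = (p - z)/(p + 7*z)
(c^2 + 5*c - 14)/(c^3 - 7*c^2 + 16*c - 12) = (c + 7)/(c^2 - 5*c + 6)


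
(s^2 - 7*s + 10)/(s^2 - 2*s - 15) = (s - 2)/(s + 3)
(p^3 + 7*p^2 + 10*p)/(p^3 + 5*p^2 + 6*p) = (p + 5)/(p + 3)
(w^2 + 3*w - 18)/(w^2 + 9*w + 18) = (w - 3)/(w + 3)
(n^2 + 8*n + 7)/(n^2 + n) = (n + 7)/n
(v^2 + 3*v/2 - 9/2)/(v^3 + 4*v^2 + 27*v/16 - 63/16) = 8*(2*v - 3)/(16*v^2 + 16*v - 21)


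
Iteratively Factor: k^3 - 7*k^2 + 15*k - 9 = (k - 3)*(k^2 - 4*k + 3) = (k - 3)*(k - 1)*(k - 3)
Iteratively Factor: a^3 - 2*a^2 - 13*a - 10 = (a + 2)*(a^2 - 4*a - 5) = (a - 5)*(a + 2)*(a + 1)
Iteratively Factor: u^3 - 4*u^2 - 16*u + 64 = (u - 4)*(u^2 - 16) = (u - 4)*(u + 4)*(u - 4)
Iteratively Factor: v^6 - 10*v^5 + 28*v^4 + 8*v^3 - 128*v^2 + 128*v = (v - 2)*(v^5 - 8*v^4 + 12*v^3 + 32*v^2 - 64*v) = (v - 4)*(v - 2)*(v^4 - 4*v^3 - 4*v^2 + 16*v) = v*(v - 4)*(v - 2)*(v^3 - 4*v^2 - 4*v + 16) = v*(v - 4)^2*(v - 2)*(v^2 - 4) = v*(v - 4)^2*(v - 2)^2*(v + 2)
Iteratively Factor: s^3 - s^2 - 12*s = (s + 3)*(s^2 - 4*s) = s*(s + 3)*(s - 4)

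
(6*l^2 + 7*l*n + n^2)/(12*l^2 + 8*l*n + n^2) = (l + n)/(2*l + n)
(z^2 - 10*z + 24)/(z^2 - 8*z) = (z^2 - 10*z + 24)/(z*(z - 8))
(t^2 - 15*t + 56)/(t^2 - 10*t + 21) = (t - 8)/(t - 3)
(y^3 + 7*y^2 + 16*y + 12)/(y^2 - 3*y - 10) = (y^2 + 5*y + 6)/(y - 5)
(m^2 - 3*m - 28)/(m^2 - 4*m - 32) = (m - 7)/(m - 8)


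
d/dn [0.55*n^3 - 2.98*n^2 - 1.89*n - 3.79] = 1.65*n^2 - 5.96*n - 1.89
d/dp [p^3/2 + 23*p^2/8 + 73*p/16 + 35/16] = 3*p^2/2 + 23*p/4 + 73/16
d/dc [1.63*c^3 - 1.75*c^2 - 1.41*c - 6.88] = 4.89*c^2 - 3.5*c - 1.41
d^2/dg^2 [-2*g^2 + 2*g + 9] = -4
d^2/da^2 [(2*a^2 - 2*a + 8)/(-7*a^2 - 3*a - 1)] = 4*(70*a^3 - 567*a^2 - 273*a - 12)/(343*a^6 + 441*a^5 + 336*a^4 + 153*a^3 + 48*a^2 + 9*a + 1)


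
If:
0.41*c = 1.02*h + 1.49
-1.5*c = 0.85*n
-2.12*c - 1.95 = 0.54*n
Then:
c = -1.67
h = -2.13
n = 2.95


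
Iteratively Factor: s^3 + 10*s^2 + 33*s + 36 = (s + 3)*(s^2 + 7*s + 12) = (s + 3)*(s + 4)*(s + 3)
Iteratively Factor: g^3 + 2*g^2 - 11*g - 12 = (g - 3)*(g^2 + 5*g + 4) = (g - 3)*(g + 4)*(g + 1)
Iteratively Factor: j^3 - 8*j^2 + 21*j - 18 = (j - 2)*(j^2 - 6*j + 9) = (j - 3)*(j - 2)*(j - 3)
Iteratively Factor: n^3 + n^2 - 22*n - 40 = (n - 5)*(n^2 + 6*n + 8) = (n - 5)*(n + 2)*(n + 4)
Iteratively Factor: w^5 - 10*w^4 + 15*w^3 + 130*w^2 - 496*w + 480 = (w - 5)*(w^4 - 5*w^3 - 10*w^2 + 80*w - 96) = (w - 5)*(w - 4)*(w^3 - w^2 - 14*w + 24) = (w - 5)*(w - 4)*(w - 2)*(w^2 + w - 12) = (w - 5)*(w - 4)*(w - 3)*(w - 2)*(w + 4)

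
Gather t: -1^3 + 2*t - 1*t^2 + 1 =-t^2 + 2*t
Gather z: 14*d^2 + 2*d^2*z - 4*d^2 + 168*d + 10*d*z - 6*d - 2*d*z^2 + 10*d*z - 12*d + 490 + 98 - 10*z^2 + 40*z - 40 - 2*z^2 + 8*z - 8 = 10*d^2 + 150*d + z^2*(-2*d - 12) + z*(2*d^2 + 20*d + 48) + 540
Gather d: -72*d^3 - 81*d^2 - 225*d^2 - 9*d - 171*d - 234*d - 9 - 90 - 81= -72*d^3 - 306*d^2 - 414*d - 180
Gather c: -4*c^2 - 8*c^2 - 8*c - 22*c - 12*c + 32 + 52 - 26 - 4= -12*c^2 - 42*c + 54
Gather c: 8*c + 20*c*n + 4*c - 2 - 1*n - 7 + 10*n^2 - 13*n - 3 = c*(20*n + 12) + 10*n^2 - 14*n - 12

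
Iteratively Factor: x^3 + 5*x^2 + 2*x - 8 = (x - 1)*(x^2 + 6*x + 8) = (x - 1)*(x + 4)*(x + 2)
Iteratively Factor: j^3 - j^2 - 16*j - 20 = (j + 2)*(j^2 - 3*j - 10) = (j - 5)*(j + 2)*(j + 2)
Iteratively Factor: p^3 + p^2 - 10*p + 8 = (p - 1)*(p^2 + 2*p - 8) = (p - 1)*(p + 4)*(p - 2)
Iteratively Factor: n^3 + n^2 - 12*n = (n + 4)*(n^2 - 3*n) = n*(n + 4)*(n - 3)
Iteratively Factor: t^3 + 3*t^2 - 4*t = (t)*(t^2 + 3*t - 4) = t*(t + 4)*(t - 1)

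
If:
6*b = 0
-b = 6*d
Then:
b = 0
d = 0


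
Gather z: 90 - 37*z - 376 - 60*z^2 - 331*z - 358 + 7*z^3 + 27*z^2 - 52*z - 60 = 7*z^3 - 33*z^2 - 420*z - 704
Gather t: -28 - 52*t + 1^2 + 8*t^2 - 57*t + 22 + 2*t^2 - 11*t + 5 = 10*t^2 - 120*t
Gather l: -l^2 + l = -l^2 + l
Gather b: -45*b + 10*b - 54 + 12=-35*b - 42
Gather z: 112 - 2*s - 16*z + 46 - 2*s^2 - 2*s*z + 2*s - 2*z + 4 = -2*s^2 + z*(-2*s - 18) + 162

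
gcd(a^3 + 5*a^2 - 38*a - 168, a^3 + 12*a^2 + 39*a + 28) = a^2 + 11*a + 28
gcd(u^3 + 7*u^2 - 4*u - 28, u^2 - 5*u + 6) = u - 2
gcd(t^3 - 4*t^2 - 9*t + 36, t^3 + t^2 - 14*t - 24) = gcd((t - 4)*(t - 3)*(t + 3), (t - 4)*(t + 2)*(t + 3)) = t^2 - t - 12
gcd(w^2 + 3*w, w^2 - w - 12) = w + 3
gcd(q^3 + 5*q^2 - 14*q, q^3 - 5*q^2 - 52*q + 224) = q + 7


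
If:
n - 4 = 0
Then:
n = 4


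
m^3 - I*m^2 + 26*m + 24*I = (m - 6*I)*(m + I)*(m + 4*I)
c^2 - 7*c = c*(c - 7)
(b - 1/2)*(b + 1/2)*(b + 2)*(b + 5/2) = b^4 + 9*b^3/2 + 19*b^2/4 - 9*b/8 - 5/4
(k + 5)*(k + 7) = k^2 + 12*k + 35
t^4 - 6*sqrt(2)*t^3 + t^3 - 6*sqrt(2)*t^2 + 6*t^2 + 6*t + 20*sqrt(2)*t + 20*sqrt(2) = (t + 1)*(t - 5*sqrt(2))*(t - 2*sqrt(2))*(t + sqrt(2))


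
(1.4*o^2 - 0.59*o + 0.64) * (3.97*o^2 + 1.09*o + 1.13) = 5.558*o^4 - 0.8163*o^3 + 3.4797*o^2 + 0.0309000000000003*o + 0.7232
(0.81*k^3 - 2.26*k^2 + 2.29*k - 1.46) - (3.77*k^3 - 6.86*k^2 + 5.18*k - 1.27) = -2.96*k^3 + 4.6*k^2 - 2.89*k - 0.19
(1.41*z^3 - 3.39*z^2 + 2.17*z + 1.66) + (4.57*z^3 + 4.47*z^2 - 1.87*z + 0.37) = 5.98*z^3 + 1.08*z^2 + 0.3*z + 2.03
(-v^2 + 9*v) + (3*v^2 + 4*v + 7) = 2*v^2 + 13*v + 7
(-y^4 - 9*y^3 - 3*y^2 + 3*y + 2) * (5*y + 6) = -5*y^5 - 51*y^4 - 69*y^3 - 3*y^2 + 28*y + 12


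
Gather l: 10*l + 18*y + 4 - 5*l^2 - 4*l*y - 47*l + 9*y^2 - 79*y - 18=-5*l^2 + l*(-4*y - 37) + 9*y^2 - 61*y - 14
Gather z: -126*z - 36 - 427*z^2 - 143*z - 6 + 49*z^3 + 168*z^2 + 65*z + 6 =49*z^3 - 259*z^2 - 204*z - 36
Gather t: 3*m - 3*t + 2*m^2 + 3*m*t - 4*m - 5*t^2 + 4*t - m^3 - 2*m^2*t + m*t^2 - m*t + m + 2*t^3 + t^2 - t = -m^3 + 2*m^2 + 2*t^3 + t^2*(m - 4) + t*(-2*m^2 + 2*m)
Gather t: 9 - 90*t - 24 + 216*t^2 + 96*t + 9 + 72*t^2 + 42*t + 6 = 288*t^2 + 48*t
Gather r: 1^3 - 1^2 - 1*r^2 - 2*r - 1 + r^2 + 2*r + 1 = 0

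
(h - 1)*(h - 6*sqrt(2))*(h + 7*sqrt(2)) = h^3 - h^2 + sqrt(2)*h^2 - 84*h - sqrt(2)*h + 84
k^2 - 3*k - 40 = (k - 8)*(k + 5)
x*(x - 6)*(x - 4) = x^3 - 10*x^2 + 24*x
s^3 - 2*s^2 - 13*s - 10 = (s - 5)*(s + 1)*(s + 2)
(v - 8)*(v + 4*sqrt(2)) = v^2 - 8*v + 4*sqrt(2)*v - 32*sqrt(2)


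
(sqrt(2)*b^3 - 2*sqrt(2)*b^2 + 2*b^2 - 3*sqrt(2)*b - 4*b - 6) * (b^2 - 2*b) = sqrt(2)*b^5 - 4*sqrt(2)*b^4 + 2*b^4 - 8*b^3 + sqrt(2)*b^3 + 2*b^2 + 6*sqrt(2)*b^2 + 12*b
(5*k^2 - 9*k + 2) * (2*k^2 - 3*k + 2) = 10*k^4 - 33*k^3 + 41*k^2 - 24*k + 4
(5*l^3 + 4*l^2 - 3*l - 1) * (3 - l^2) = -5*l^5 - 4*l^4 + 18*l^3 + 13*l^2 - 9*l - 3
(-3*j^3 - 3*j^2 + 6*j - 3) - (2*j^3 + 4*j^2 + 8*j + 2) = -5*j^3 - 7*j^2 - 2*j - 5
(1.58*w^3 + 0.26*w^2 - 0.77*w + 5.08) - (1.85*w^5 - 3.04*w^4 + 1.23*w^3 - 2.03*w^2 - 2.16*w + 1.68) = -1.85*w^5 + 3.04*w^4 + 0.35*w^3 + 2.29*w^2 + 1.39*w + 3.4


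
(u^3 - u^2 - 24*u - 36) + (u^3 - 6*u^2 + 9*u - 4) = 2*u^3 - 7*u^2 - 15*u - 40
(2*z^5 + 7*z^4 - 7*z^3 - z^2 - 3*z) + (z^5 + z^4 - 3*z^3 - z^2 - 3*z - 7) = 3*z^5 + 8*z^4 - 10*z^3 - 2*z^2 - 6*z - 7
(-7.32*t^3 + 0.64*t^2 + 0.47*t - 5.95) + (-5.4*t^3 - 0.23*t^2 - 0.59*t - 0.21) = -12.72*t^3 + 0.41*t^2 - 0.12*t - 6.16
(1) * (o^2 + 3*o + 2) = o^2 + 3*o + 2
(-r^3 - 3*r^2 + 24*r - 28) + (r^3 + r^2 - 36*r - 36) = -2*r^2 - 12*r - 64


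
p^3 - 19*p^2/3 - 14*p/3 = p*(p - 7)*(p + 2/3)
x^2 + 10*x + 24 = (x + 4)*(x + 6)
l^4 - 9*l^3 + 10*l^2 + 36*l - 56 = (l - 7)*(l - 2)^2*(l + 2)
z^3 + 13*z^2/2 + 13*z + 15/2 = (z + 1)*(z + 5/2)*(z + 3)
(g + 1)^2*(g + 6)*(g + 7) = g^4 + 15*g^3 + 69*g^2 + 97*g + 42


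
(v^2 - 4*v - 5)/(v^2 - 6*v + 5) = (v + 1)/(v - 1)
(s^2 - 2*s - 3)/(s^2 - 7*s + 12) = (s + 1)/(s - 4)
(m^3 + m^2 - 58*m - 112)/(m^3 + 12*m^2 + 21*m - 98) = (m^2 - 6*m - 16)/(m^2 + 5*m - 14)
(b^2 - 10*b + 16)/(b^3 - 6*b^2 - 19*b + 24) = (b - 2)/(b^2 + 2*b - 3)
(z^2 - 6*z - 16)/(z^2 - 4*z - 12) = (z - 8)/(z - 6)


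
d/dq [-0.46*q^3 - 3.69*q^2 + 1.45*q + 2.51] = -1.38*q^2 - 7.38*q + 1.45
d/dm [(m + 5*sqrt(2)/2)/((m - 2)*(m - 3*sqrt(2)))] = (2*(m - 2)*(m - 3*sqrt(2)) - (m - 2)*(2*m + 5*sqrt(2)) - (m - 3*sqrt(2))*(2*m + 5*sqrt(2)))/(2*(m - 2)^2*(m - 3*sqrt(2))^2)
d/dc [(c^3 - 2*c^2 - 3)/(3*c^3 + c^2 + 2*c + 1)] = (7*c^4 + 4*c^3 + 26*c^2 + 2*c + 6)/(9*c^6 + 6*c^5 + 13*c^4 + 10*c^3 + 6*c^2 + 4*c + 1)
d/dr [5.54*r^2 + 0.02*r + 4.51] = 11.08*r + 0.02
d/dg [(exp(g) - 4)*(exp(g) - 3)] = (2*exp(g) - 7)*exp(g)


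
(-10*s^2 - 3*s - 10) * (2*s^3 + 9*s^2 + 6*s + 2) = -20*s^5 - 96*s^4 - 107*s^3 - 128*s^2 - 66*s - 20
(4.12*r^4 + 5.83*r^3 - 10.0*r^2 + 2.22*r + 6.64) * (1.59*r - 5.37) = 6.5508*r^5 - 12.8547*r^4 - 47.2071*r^3 + 57.2298*r^2 - 1.3638*r - 35.6568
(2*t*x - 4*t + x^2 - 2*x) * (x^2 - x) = 2*t*x^3 - 6*t*x^2 + 4*t*x + x^4 - 3*x^3 + 2*x^2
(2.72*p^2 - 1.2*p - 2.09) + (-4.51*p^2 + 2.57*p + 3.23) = -1.79*p^2 + 1.37*p + 1.14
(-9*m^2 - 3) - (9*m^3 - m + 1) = -9*m^3 - 9*m^2 + m - 4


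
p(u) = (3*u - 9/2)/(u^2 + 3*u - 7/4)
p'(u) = (-2*u - 3)*(3*u - 9/2)/(u^2 + 3*u - 7/4)^2 + 3/(u^2 + 3*u - 7/4)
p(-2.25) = 3.27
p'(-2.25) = -2.30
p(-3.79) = -12.76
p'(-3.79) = -44.55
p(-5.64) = -1.63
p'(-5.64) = -0.80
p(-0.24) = 2.16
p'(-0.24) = 1.02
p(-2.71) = 4.98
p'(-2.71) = -5.94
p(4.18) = 0.28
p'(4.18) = -0.01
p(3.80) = 0.29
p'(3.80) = -0.00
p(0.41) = 9.29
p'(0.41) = 92.35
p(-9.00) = -0.60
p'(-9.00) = -0.12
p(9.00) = 0.21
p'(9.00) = -0.01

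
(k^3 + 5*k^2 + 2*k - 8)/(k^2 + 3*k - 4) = k + 2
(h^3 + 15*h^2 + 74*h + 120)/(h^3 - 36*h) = (h^2 + 9*h + 20)/(h*(h - 6))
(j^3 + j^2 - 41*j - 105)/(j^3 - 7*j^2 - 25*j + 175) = (j + 3)/(j - 5)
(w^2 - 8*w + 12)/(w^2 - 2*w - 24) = (w - 2)/(w + 4)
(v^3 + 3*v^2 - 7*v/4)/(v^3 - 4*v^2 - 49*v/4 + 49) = v*(2*v - 1)/(2*v^2 - 15*v + 28)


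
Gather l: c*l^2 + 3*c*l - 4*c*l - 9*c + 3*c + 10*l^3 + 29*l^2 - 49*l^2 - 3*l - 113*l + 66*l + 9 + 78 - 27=-6*c + 10*l^3 + l^2*(c - 20) + l*(-c - 50) + 60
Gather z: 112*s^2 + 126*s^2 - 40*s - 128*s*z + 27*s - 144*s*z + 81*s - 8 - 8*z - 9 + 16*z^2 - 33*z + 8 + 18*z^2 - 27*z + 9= 238*s^2 + 68*s + 34*z^2 + z*(-272*s - 68)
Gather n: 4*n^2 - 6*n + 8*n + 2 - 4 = 4*n^2 + 2*n - 2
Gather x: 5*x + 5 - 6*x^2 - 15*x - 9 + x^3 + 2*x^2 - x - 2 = x^3 - 4*x^2 - 11*x - 6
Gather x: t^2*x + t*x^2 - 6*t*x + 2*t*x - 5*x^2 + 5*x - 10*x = x^2*(t - 5) + x*(t^2 - 4*t - 5)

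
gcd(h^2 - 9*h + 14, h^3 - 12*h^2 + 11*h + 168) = h - 7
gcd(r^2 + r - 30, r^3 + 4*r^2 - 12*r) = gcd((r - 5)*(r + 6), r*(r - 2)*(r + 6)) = r + 6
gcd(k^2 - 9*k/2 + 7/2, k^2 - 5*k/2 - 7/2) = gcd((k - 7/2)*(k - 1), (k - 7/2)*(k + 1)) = k - 7/2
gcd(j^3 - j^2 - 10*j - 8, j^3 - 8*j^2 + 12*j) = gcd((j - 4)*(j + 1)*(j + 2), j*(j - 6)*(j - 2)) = 1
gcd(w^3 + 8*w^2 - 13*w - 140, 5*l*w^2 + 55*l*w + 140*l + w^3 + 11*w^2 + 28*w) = w + 7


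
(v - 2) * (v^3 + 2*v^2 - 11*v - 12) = v^4 - 15*v^2 + 10*v + 24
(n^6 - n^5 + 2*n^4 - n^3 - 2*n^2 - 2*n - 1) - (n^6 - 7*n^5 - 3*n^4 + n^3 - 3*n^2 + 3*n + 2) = 6*n^5 + 5*n^4 - 2*n^3 + n^2 - 5*n - 3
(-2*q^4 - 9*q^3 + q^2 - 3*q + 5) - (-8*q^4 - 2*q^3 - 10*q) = 6*q^4 - 7*q^3 + q^2 + 7*q + 5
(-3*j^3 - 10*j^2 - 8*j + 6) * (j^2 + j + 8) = -3*j^5 - 13*j^4 - 42*j^3 - 82*j^2 - 58*j + 48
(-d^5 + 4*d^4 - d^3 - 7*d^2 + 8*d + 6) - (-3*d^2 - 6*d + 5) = -d^5 + 4*d^4 - d^3 - 4*d^2 + 14*d + 1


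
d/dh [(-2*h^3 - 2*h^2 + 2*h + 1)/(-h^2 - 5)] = 2*(h^4 + 16*h^2 + 11*h - 5)/(h^4 + 10*h^2 + 25)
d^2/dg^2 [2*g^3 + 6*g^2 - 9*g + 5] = 12*g + 12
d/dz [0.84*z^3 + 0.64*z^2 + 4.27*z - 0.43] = 2.52*z^2 + 1.28*z + 4.27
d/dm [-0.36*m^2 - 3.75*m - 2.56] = -0.72*m - 3.75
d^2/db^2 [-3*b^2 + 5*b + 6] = -6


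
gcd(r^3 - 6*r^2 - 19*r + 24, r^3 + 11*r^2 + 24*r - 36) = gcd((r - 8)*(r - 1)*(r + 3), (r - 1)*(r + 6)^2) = r - 1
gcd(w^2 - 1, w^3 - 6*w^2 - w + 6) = w^2 - 1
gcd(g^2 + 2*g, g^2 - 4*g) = g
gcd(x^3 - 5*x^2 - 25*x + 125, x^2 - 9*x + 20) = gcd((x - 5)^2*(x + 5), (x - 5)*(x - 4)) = x - 5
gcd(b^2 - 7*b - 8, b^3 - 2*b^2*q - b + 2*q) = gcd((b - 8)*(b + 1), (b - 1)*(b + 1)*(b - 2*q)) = b + 1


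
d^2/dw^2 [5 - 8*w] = 0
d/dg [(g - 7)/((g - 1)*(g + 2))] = (-g^2 + 14*g + 5)/(g^4 + 2*g^3 - 3*g^2 - 4*g + 4)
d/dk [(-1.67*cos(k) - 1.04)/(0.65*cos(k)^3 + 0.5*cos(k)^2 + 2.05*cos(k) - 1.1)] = -(2.171*cos(k)^3 + 2.863*cos(k)^2 + 1.04*cos(k) + 3.969)*sin(k)/(0.65*cos(k)^3 + 0.5*cos(k)^2 + 2.05*cos(k) - 1.1)^2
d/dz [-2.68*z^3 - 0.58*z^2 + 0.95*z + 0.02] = -8.04*z^2 - 1.16*z + 0.95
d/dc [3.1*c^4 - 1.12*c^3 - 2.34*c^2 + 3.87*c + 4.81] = 12.4*c^3 - 3.36*c^2 - 4.68*c + 3.87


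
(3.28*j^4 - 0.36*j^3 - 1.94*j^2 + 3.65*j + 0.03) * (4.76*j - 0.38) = 15.6128*j^5 - 2.96*j^4 - 9.0976*j^3 + 18.1112*j^2 - 1.2442*j - 0.0114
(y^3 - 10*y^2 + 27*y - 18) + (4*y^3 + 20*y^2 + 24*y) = 5*y^3 + 10*y^2 + 51*y - 18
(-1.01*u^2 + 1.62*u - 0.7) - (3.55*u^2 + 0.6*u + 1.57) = -4.56*u^2 + 1.02*u - 2.27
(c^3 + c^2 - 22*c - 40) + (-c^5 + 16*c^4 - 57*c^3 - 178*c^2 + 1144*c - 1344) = -c^5 + 16*c^4 - 56*c^3 - 177*c^2 + 1122*c - 1384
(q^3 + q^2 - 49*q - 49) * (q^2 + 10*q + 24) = q^5 + 11*q^4 - 15*q^3 - 515*q^2 - 1666*q - 1176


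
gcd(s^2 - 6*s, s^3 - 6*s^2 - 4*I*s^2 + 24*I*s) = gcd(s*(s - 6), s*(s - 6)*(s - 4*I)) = s^2 - 6*s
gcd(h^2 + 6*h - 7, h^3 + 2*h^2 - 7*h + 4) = h - 1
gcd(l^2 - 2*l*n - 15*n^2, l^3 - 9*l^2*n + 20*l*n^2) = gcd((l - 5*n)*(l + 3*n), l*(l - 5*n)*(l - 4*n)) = l - 5*n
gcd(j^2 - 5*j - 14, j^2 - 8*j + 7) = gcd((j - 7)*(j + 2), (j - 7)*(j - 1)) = j - 7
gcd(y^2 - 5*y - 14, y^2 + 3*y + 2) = y + 2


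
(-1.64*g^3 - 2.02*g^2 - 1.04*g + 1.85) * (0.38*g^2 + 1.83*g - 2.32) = -0.6232*g^5 - 3.7688*g^4 - 0.287000000000001*g^3 + 3.4862*g^2 + 5.7983*g - 4.292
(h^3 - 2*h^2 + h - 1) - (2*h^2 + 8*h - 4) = h^3 - 4*h^2 - 7*h + 3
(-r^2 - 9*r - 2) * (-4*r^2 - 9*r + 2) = 4*r^4 + 45*r^3 + 87*r^2 - 4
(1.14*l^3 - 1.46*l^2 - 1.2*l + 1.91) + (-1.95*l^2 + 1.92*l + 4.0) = 1.14*l^3 - 3.41*l^2 + 0.72*l + 5.91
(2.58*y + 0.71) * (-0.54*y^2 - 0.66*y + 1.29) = -1.3932*y^3 - 2.0862*y^2 + 2.8596*y + 0.9159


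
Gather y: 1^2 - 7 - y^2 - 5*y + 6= -y^2 - 5*y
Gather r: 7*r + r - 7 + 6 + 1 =8*r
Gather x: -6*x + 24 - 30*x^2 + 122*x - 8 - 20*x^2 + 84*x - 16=-50*x^2 + 200*x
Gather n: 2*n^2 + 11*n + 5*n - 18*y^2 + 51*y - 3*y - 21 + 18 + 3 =2*n^2 + 16*n - 18*y^2 + 48*y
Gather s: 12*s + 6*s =18*s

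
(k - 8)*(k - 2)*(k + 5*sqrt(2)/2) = k^3 - 10*k^2 + 5*sqrt(2)*k^2/2 - 25*sqrt(2)*k + 16*k + 40*sqrt(2)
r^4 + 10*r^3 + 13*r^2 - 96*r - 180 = (r - 3)*(r + 2)*(r + 5)*(r + 6)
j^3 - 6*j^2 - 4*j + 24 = (j - 6)*(j - 2)*(j + 2)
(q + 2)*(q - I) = q^2 + 2*q - I*q - 2*I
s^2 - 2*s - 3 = (s - 3)*(s + 1)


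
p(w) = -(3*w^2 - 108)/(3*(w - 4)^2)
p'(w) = -2*w/(w - 4)^2 + 2*(3*w^2 - 108)/(3*(w - 4)^3) = 8*w/(w - 4)^3 - 72/(w - 4)^3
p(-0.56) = 1.72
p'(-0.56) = 0.81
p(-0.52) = 1.75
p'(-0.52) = 0.82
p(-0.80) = 1.53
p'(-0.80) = 0.71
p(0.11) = 2.38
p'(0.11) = 1.21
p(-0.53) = 1.74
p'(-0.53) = 0.82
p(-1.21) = 1.27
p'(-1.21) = 0.58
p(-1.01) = 1.39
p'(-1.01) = 0.64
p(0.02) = 2.27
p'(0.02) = 1.14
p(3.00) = 27.00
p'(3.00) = 48.00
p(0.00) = 2.25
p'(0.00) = 1.12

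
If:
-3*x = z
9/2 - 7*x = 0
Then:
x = 9/14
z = -27/14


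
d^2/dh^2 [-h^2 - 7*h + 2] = -2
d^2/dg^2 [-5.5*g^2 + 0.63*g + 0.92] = -11.0000000000000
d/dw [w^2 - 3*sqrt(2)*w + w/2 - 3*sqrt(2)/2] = 2*w - 3*sqrt(2) + 1/2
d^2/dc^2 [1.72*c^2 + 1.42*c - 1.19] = 3.44000000000000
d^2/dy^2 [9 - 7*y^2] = -14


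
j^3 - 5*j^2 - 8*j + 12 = (j - 6)*(j - 1)*(j + 2)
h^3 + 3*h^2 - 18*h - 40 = (h - 4)*(h + 2)*(h + 5)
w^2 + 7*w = w*(w + 7)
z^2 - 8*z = z*(z - 8)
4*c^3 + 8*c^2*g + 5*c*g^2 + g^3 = (c + g)*(2*c + g)^2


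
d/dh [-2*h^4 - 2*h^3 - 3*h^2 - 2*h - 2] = -8*h^3 - 6*h^2 - 6*h - 2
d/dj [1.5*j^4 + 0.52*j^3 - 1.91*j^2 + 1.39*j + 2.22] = 6.0*j^3 + 1.56*j^2 - 3.82*j + 1.39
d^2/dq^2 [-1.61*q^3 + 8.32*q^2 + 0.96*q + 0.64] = 16.64 - 9.66*q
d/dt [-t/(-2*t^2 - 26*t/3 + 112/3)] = 3*(-3*t^2 - 56)/(2*(9*t^4 + 78*t^3 - 167*t^2 - 1456*t + 3136))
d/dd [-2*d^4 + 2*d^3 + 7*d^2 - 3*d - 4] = -8*d^3 + 6*d^2 + 14*d - 3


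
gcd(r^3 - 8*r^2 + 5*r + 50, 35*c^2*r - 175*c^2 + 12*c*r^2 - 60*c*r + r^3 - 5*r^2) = r - 5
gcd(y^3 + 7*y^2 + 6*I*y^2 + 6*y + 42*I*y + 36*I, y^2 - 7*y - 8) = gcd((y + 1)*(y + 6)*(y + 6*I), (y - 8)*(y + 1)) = y + 1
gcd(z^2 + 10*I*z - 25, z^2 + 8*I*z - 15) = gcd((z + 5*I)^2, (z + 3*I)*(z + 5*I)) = z + 5*I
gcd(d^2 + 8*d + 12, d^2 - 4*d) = 1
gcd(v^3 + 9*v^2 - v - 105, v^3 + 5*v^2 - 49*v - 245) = v^2 + 12*v + 35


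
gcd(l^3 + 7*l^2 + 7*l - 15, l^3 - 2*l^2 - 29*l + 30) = l^2 + 4*l - 5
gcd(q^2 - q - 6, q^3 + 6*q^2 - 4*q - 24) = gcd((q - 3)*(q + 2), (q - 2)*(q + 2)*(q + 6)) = q + 2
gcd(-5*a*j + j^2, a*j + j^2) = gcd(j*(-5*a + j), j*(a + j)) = j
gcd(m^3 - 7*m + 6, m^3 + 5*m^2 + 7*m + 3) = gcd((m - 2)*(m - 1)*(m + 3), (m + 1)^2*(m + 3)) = m + 3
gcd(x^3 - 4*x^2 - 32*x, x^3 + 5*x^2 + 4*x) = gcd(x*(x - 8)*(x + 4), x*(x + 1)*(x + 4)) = x^2 + 4*x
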